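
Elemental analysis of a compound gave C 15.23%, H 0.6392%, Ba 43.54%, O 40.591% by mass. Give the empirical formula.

Assume 100 g: 15.23 g C, 0.6392 g H, 43.54 g Ba, 40.591 g O.
Moles — C: 15.23 / 12.01 = 1.268 mol; H: 0.6392 / 1.008 = 0.6341 mol; Ba: 43.54 / 137.33 = 0.317 mol; O: 40.591 / 16.00 = 2.537 mol
Ratios (÷ 0.317): C 4.000, H 2.000, Ba 1.000, O 8.002
≈ 4:2:1:8 → C4H2BaO8

C4H2BaO8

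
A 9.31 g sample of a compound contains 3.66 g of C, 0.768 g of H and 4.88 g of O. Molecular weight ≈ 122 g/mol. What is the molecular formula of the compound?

Moles — C: 3.66 / 12.01 = 0.3047 mol; H: 0.768 / 1.008 = 0.7619 mol; O: 4.88 / 16.00 = 0.305 mol
Smallest is C at 0.3047 mol; normalising gives C 1.000, H 2.500, O 1.001
Scaling by 2: C 2.00, H 5.00, O 2.00 → C2H5O2
Empirical-formula mass = 61.06 g/mol
n = 122 / 61.06 = 2.00 ≈ 2
Molecular formula = (C2H5O2)×2 = C4H10O4

C4H10O4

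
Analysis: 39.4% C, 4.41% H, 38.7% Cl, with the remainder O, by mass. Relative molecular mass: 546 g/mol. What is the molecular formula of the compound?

C18H24Cl6O6

Assume 100 g: 39.4 g C, 4.41 g H, 38.7 g Cl, 17.49 g O.
n(C) = 39.4/12.01 = 3.281, n(H) = 4.41/1.008 = 4.375, n(Cl) = 38.7/35.45 = 1.092, n(O) = 17.49/16.00 = 1.093
Ratios (÷ 1.092): C 3.005, H 4.008, Cl 1.000, O 1.001
Ratio ≈ 3:4:1:1, so the empirical formula is C3H4ClO
Empirical-formula mass = 91.51 g/mol
n = 546 / 91.51 = 5.97 ≈ 6
Molecular formula = (C3H4ClO)×6 = C18H24Cl6O6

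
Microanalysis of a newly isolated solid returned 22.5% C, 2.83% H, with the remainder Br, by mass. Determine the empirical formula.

C2H3Br

Assume 100 g: 22.5 g C, 2.83 g H, 74.67 g Br.
n(C) = 22.5/12.01 = 1.873, n(H) = 2.83/1.008 = 2.808, n(Br) = 74.67/79.90 = 0.9345
Smallest is Br at 0.9345 mol; normalising gives C 2.005, H 3.004, Br 1.000
Ratio ≈ 2:3:1, so the empirical formula is C2H3Br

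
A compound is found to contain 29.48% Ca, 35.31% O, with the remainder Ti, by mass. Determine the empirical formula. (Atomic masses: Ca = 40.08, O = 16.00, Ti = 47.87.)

CaO3Ti

Assume 100 g: 29.48 g Ca, 35.31 g O, 35.21 g Ti.
Moles — Ca: 29.48 / 40.08 = 0.7355 mol; O: 35.31 / 16.00 = 2.207 mol; Ti: 35.21 / 47.87 = 0.7355 mol
Divide by the smallest (0.7355 mol Ca): Ca 1.000, O 3.000, Ti 1.000
Ratio ≈ 1:3:1, so the empirical formula is CaO3Ti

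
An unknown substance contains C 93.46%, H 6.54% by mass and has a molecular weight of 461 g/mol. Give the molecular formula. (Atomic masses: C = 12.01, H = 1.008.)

Assume 100 g: 93.46 g C, 6.54 g H.
n(C) = 93.46/12.01 = 7.782, n(H) = 6.54/1.008 = 6.488
Divide by the smallest (6.488 mol H): C 1.199, H 1.000
Scaling by 5: C 6.00, H 5.00 → C6H5
Empirical-formula mass = 77.10 g/mol
n = 461 / 77.10 = 5.98 ≈ 6
Molecular formula = (C6H5)×6 = C36H30

C36H30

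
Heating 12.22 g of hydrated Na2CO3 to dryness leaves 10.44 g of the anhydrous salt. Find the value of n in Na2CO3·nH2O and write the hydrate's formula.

Na2CO3·H2O

Mass of water lost = 12.22 − 10.44 = 1.78 g → 1.78 / 18.02 = 0.09878 mol H2O
Molar mass of Na2CO3 = 105.99 g/mol → mol Na2CO3 = 10.44 / 105.99 = 0.0985
n = 0.09878 / 0.0985 = 1.00 ≈ 1 → Na2CO3·H2O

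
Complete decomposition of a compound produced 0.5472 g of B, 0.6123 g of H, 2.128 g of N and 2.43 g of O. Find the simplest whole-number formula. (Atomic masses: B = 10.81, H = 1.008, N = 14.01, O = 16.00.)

B: 0.5472 g ÷ 10.81 g/mol = 0.05062 mol
H: 0.6123 g ÷ 1.008 g/mol = 0.6074 mol
N: 2.128 g ÷ 14.01 g/mol = 0.1519 mol
O: 2.43 g ÷ 16.00 g/mol = 0.1519 mol
Smallest is B at 0.05062 mol; normalising gives B 1.000, H 12.000, N 3.001, O 3.000
≈ 1:12:3:3 → BH12N3O3

BH12N3O3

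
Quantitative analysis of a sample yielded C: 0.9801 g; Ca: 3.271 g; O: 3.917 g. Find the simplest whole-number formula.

n(C) = 0.9801/12.01 = 0.08161, n(Ca) = 3.271/40.08 = 0.08161, n(O) = 3.917/16.00 = 0.2448
Ratios (÷ 0.08161): C 1.000, Ca 1.000, O 3.000
→ CCaO3

CCaO3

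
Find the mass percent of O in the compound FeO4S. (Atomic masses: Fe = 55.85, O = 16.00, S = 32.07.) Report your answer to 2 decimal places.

Molar mass = 1(55.85) + 4(16.00) + 1(32.07) = 151.920 g/mol
Mass of O per mole = 4 × 16.00 = 64.000 g
% O = 64.000 / 151.920 × 100 = 42.13%

42.13%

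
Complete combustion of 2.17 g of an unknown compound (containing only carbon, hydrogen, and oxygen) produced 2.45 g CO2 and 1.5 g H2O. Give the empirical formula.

C2H6O3

mol C = 2.45 / 44.01 = 0.05567; mass C = 0.05567 × 12.01 = 0.6686 g
mol H = 2 × (1.5 / 18.02) = 0.1665; mass H = 0.1665 × 1.008 = 0.1678 g
mass O = 2.17 − (0.8364) = 1.334 g → mol O = 0.08335
Ratios (÷ 0.05567): C 1.000, H 2.991, O 1.497
Multiply by 2: C 2.00, H 5.98, O 2.99 → C2H6O3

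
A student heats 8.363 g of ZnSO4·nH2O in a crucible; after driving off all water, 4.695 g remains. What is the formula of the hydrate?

Mass of water lost = 8.363 − 4.695 = 3.668 g → 3.668 / 18.02 = 0.2036 mol H2O
Molar mass of ZnSO4 = 161.45 g/mol → mol ZnSO4 = 4.695 / 161.45 = 0.02908
n = 0.2036 / 0.02908 = 7.00 ≈ 7 → ZnSO4·7H2O

ZnSO4·7H2O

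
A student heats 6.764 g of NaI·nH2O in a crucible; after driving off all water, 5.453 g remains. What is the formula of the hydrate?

Mass of water lost = 6.764 − 5.453 = 1.311 g → 1.311 / 18.02 = 0.07275 mol H2O
Molar mass of NaI = 149.89 g/mol → mol NaI = 5.453 / 149.89 = 0.03638
n = 0.07275 / 0.03638 = 2.00 ≈ 2 → NaI·2H2O

NaI·2H2O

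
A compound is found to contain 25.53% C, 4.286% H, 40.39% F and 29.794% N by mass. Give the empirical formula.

Assume 100 g: 25.53 g C, 4.286 g H, 40.39 g F, 29.794 g N.
Moles — C: 25.53 / 12.01 = 2.126 mol; H: 4.286 / 1.008 = 4.252 mol; F: 40.39 / 19.00 = 2.126 mol; N: 29.794 / 14.01 = 2.127 mol
Smallest is C at 2.126 mol; normalising gives C 1.000, H 2.000, F 1.000, N 1.000
Ratio ≈ 1:2:1:1, so the empirical formula is CH2FN

CH2FN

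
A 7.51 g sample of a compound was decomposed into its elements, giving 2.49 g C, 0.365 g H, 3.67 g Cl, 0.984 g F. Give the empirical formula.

n(C) = 2.49/12.01 = 0.2073, n(H) = 0.365/1.008 = 0.3621, n(Cl) = 3.67/35.45 = 0.1035, n(F) = 0.984/19.00 = 0.05179
Smallest is F at 0.05179 mol; normalising gives C 4.003, H 6.992, Cl 1.999, F 1.000
→ C4H7Cl2F

C4H7Cl2F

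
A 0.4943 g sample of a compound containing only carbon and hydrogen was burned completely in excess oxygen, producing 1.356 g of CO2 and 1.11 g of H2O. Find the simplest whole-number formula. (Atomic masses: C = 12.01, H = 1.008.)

CH4

mol C = 1.356 / 44.01 = 0.03081; mass C = 0.03081 × 12.01 = 0.3700 g
mol H = 2 × (1.11 / 18.02) = 0.1232; mass H = 0.1232 × 1.008 = 0.1242 g
Smallest is C at 0.03081 mol; normalising gives C 1.000, H 3.998
→ CH4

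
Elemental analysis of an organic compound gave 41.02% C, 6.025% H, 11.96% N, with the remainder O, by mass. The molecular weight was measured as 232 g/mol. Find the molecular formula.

C8H14N2O6

Assume 100 g: 41.02 g C, 6.025 g H, 11.96 g N, 40.995 g O.
n(C) = 41.02/12.01 = 3.415, n(H) = 6.025/1.008 = 5.977, n(N) = 11.96/14.01 = 0.8537, n(O) = 40.995/16.00 = 2.562
Smallest is N at 0.8537 mol; normalising gives C 4.001, H 7.002, N 1.000, O 3.001
Ratio ≈ 4:7:1:3, so the empirical formula is C4H7NO3
Empirical-formula mass = 117.11 g/mol
n = 232 / 117.11 = 1.98 ≈ 2
Molecular formula = (C4H7NO3)×2 = C8H14N2O6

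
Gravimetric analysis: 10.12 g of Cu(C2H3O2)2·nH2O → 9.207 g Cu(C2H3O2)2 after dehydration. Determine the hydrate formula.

Cu(C2H3O2)2·H2O

Mass of water lost = 10.12 − 9.207 = 0.913 g → 0.913 / 18.02 = 0.05067 mol H2O
Molar mass of Cu(C2H3O2)2 = 181.64 g/mol → mol Cu(C2H3O2)2 = 9.207 / 181.64 = 0.05069
n = 0.05067 / 0.05069 = 1.00 ≈ 1 → Cu(C2H3O2)2·H2O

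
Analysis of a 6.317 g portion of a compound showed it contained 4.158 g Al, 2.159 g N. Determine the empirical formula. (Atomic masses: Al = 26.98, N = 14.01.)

Al: 4.158 g ÷ 26.98 g/mol = 0.1541 mol
N: 2.159 g ÷ 14.01 g/mol = 0.1541 mol
Ratios (÷ 0.1541): Al 1.000, N 1.000
≈ 1:1 → AlN

AlN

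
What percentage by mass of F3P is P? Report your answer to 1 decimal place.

Molar mass = 3(19.00) + 1(30.97) = 87.970 g/mol
Mass of P per mole = 1 × 30.97 = 30.970 g
% P = 30.970 / 87.970 × 100 = 35.2%

35.2%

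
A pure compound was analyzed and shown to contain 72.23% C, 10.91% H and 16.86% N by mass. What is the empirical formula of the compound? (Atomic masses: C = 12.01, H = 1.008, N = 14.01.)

Assume 100 g: 72.23 g C, 10.91 g H, 16.86 g N.
n(C) = 72.23/12.01 = 6.014, n(H) = 10.91/1.008 = 10.82, n(N) = 16.86/14.01 = 1.203
Smallest is N at 1.203 mol; normalising gives C 4.998, H 8.994, N 1.000
→ C5H9N

C5H9N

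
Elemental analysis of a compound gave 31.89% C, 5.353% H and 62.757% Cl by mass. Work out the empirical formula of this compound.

Assume 100 g: 31.89 g C, 5.353 g H, 62.757 g Cl.
Moles — C: 31.89 / 12.01 = 2.655 mol; H: 5.353 / 1.008 = 5.311 mol; Cl: 62.757 / 35.45 = 1.77 mol
Ratios (÷ 1.77): C 1.500, H 3.000, Cl 1.000
×2: C 3.00, H 6.00, Cl 2.00 → C3H6Cl2

C3H6Cl2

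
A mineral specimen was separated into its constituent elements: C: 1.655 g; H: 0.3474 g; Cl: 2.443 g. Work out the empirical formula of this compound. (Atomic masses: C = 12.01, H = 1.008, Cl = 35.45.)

C2H5Cl

n(C) = 1.655/12.01 = 0.1378, n(H) = 0.3474/1.008 = 0.3446, n(Cl) = 2.443/35.45 = 0.06891
Divide by the smallest (0.06891 mol Cl): C 2.000, H 5.001, Cl 1.000
→ C2H5Cl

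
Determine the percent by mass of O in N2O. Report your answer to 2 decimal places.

36.35%

Molar mass = 2(14.01) + 1(16.00) = 44.020 g/mol
Mass of O per mole = 1 × 16.00 = 16.000 g
% O = 16.000 / 44.020 × 100 = 36.35%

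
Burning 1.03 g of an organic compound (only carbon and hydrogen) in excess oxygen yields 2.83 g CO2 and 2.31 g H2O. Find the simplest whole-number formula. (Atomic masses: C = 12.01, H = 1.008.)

mol C = 2.83 / 44.01 = 0.06430; mass C = 0.06430 × 12.01 = 0.7723 g
mol H = 2 × (2.31 / 18.02) = 0.2564; mass H = 0.2564 × 1.008 = 0.2584 g
Ratios (÷ 0.0643): C 1.000, H 3.987
≈ 1:4 → CH4

CH4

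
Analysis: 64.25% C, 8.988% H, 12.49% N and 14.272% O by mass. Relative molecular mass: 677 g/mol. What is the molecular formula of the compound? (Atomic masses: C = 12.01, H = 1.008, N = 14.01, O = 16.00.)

Assume 100 g: 64.25 g C, 8.988 g H, 12.49 g N, 14.272 g O.
Moles — C: 64.25 / 12.01 = 5.35 mol; H: 8.988 / 1.008 = 8.917 mol; N: 12.49 / 14.01 = 0.8915 mol; O: 14.272 / 16.00 = 0.892 mol
Ratios (÷ 0.8915): C 6.001, H 10.002, N 1.000, O 1.001
→ C6H10NO
Empirical-formula mass = 112.15 g/mol
n = 677 / 112.15 = 6.04 ≈ 6
Molecular formula = (C6H10NO)×6 = C36H60N6O6

C36H60N6O6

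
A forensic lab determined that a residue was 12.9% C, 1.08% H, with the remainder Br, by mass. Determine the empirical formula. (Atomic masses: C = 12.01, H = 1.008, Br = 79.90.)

CHBr

Assume 100 g: 12.9 g C, 1.08 g H, 86.02 g Br.
n(C) = 12.9/12.01 = 1.074, n(H) = 1.08/1.008 = 1.071, n(Br) = 86.02/79.90 = 1.077
Smallest is H at 1.071 mol; normalising gives C 1.002, H 1.000, Br 1.005
Ratio ≈ 1:1:1, so the empirical formula is CHBr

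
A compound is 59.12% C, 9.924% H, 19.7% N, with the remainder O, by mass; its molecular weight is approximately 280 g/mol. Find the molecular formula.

Assume 100 g: 59.12 g C, 9.924 g H, 19.7 g N, 11.256 g O.
C: 59.12 g ÷ 12.01 g/mol = 4.923 mol
H: 9.924 g ÷ 1.008 g/mol = 9.845 mol
N: 19.7 g ÷ 14.01 g/mol = 1.406 mol
O: 11.256 g ÷ 16.00 g/mol = 0.7035 mol
Ratios (÷ 0.7035): C 6.997, H 13.995, N 1.999, O 1.000
≈ 7:14:2:1 → C7H14N2O
Empirical-formula mass = 142.20 g/mol
n = 280 / 142.20 = 1.97 ≈ 2
Molecular formula = (C7H14N2O)×2 = C14H28N4O2

C14H28N4O2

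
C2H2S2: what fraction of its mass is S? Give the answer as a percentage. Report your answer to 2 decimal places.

Molar mass = 2(12.01) + 2(1.008) + 2(32.07) = 90.176 g/mol
Mass of S per mole = 2 × 32.07 = 64.140 g
% S = 64.140 / 90.176 × 100 = 71.13%

71.13%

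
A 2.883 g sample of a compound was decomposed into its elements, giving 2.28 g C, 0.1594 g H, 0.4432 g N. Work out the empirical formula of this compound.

n(C) = 2.28/12.01 = 0.1898, n(H) = 0.1594/1.008 = 0.1581, n(N) = 0.4432/14.01 = 0.03163
Ratios (÷ 0.03163): C 6.001, H 4.999, N 1.000
≈ 6:5:1 → C6H5N

C6H5N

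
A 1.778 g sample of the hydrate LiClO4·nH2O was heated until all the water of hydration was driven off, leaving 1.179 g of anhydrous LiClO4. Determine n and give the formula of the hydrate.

LiClO4·3H2O

Mass of water lost = 1.778 − 1.179 = 0.599 g → 0.599 / 18.02 = 0.03324 mol H2O
Molar mass of LiClO4 = 106.39 g/mol → mol LiClO4 = 1.179 / 106.39 = 0.01108
n = 0.03324 / 0.01108 = 3.00 ≈ 3 → LiClO4·3H2O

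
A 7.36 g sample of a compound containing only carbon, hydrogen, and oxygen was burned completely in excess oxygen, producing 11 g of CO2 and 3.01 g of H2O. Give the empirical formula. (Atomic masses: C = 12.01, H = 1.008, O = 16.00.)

mol C = 11 / 44.01 = 0.2499; mass C = 0.2499 × 12.01 = 3.002 g
mol H = 2 × (3.01 / 18.02) = 0.3341; mass H = 0.3341 × 1.008 = 0.3367 g
mass O = 7.36 − (3.339) = 4.021 g → mol O = 0.2513
Divide by the smallest (0.2499 mol C): C 1.000, H 1.337, O 1.006
×3: C 3.00, H 4.01, O 3.02 → C3H4O3

C3H4O3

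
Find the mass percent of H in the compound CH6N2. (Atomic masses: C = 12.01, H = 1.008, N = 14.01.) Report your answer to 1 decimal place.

Molar mass = 1(12.01) + 6(1.008) + 2(14.01) = 46.078 g/mol
Mass of H per mole = 6 × 1.008 = 6.048 g
% H = 6.048 / 46.078 × 100 = 13.1%

13.1%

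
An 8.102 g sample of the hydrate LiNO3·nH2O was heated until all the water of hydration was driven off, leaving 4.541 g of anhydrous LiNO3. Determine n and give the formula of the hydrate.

Mass of water lost = 8.102 − 4.541 = 3.561 g → 3.561 / 18.02 = 0.1976 mol H2O
Molar mass of LiNO3 = 68.95 g/mol → mol LiNO3 = 4.541 / 68.95 = 0.06586
n = 0.1976 / 0.06586 = 3.00 ≈ 3 → LiNO3·3H2O

LiNO3·3H2O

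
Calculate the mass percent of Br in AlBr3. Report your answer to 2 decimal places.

89.88%

Molar mass = 1(26.98) + 3(79.90) = 266.680 g/mol
Mass of Br per mole = 3 × 79.90 = 239.700 g
% Br = 239.700 / 266.680 × 100 = 89.88%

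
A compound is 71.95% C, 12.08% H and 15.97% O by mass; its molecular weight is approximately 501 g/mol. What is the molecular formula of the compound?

Assume 100 g: 71.95 g C, 12.08 g H, 15.97 g O.
C: 71.95 g ÷ 12.01 g/mol = 5.991 mol
H: 12.08 g ÷ 1.008 g/mol = 11.98 mol
O: 15.97 g ÷ 16.00 g/mol = 0.9981 mol
Smallest is O at 0.9981 mol; normalising gives C 6.002, H 12.007, O 1.000
→ C6H12O
Empirical-formula mass = 100.16 g/mol
n = 501 / 100.16 = 5.00 ≈ 5
Molecular formula = (C6H12O)×5 = C30H60O5

C30H60O5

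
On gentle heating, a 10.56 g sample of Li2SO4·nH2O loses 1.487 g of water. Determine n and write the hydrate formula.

Mass of anhydrous Li2SO4 = 10.56 − 1.487 = 9.073 g
mol H2O = 1.487 / 18.02 = 0.08252
Molar mass of Li2SO4 = 109.95 g/mol → mol Li2SO4 = 9.073 / 109.95 = 0.08252
n = 0.08252 / 0.08252 = 1.00 ≈ 1 → Li2SO4·H2O

Li2SO4·H2O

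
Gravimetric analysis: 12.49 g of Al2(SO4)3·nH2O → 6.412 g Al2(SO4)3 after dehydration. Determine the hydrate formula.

Mass of water lost = 12.49 − 6.412 = 6.078 g → 6.078 / 18.02 = 0.3373 mol H2O
Molar mass of Al2(SO4)3 = 342.17 g/mol → mol Al2(SO4)3 = 6.412 / 342.17 = 0.01874
n = 0.3373 / 0.01874 = 18.00 ≈ 18 → Al2(SO4)3·18H2O

Al2(SO4)3·18H2O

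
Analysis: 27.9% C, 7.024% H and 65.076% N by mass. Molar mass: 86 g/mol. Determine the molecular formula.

C2H6N4

Assume 100 g: 27.9 g C, 7.024 g H, 65.076 g N.
C: 27.9 g ÷ 12.01 g/mol = 2.323 mol
H: 7.024 g ÷ 1.008 g/mol = 6.968 mol
N: 65.076 g ÷ 14.01 g/mol = 4.645 mol
Smallest is C at 2.323 mol; normalising gives C 1.000, H 3.000, N 2.000
→ CH3N2
Empirical-formula mass = 43.05 g/mol
n = 86 / 43.05 = 2.00 ≈ 2
Molecular formula = (CH3N2)×2 = C2H6N4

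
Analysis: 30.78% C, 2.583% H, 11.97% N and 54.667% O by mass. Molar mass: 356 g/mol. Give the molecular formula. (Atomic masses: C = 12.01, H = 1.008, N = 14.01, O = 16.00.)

Assume 100 g: 30.78 g C, 2.583 g H, 11.97 g N, 54.667 g O.
Moles — C: 30.78 / 12.01 = 2.563 mol; H: 2.583 / 1.008 = 2.562 mol; N: 11.97 / 14.01 = 0.8544 mol; O: 54.667 / 16.00 = 3.417 mol
Smallest is N at 0.8544 mol; normalising gives C 3.000, H 2.999, N 1.000, O 3.999
→ C3H3NO4
Empirical-formula mass = 117.06 g/mol
n = 356 / 117.06 = 3.04 ≈ 3
Molecular formula = (C3H3NO4)×3 = C9H9N3O12

C9H9N3O12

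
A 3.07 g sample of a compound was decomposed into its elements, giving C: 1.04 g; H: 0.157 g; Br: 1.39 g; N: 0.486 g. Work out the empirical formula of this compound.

C5H9BrN2

n(C) = 1.04/12.01 = 0.08659, n(H) = 0.157/1.008 = 0.1558, n(Br) = 1.39/79.90 = 0.0174, n(N) = 0.486/14.01 = 0.03469
Divide by the smallest (0.0174 mol Br): C 4.978, H 8.953, Br 1.000, N 1.994
Ratio ≈ 5:9:1:2, so the empirical formula is C5H9BrN2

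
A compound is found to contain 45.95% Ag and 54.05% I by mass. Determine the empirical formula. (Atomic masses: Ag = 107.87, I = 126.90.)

Assume 100 g: 45.95 g Ag, 54.05 g I.
Ag: 45.95 g ÷ 107.87 g/mol = 0.426 mol
I: 54.05 g ÷ 126.90 g/mol = 0.4259 mol
Ratios (÷ 0.4259): Ag 1.000, I 1.000
→ AgI

AgI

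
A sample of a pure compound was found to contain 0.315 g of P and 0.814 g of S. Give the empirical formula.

P2S5

Moles — P: 0.315 / 30.97 = 0.01017 mol; S: 0.814 / 32.07 = 0.02538 mol
Smallest is P at 0.01017 mol; normalising gives P 1.000, S 2.495
×2: P 2.00, S 4.99 → P2S5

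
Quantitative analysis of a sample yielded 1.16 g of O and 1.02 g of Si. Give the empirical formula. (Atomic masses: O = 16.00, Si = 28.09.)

n(O) = 1.16/16.00 = 0.0725, n(Si) = 1.02/28.09 = 0.03631
Ratios (÷ 0.03631): O 1.997, Si 1.000
Ratio ≈ 2:1, so the empirical formula is O2Si

O2Si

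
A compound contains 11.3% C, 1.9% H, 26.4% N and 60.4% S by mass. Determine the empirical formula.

Assume 100 g: 11.3 g C, 1.9 g H, 26.4 g N, 60.4 g S.
Moles — C: 11.3 / 12.01 = 0.9409 mol; H: 1.9 / 1.008 = 1.885 mol; N: 26.4 / 14.01 = 1.884 mol; S: 60.4 / 32.07 = 1.883 mol
Smallest is C at 0.9409 mol; normalising gives C 1.000, H 2.003, N 2.003, S 2.002
Ratio ≈ 1:2:2:2, so the empirical formula is CH2N2S2

CH2N2S2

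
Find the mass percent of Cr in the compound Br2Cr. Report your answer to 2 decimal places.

Molar mass = 2(79.90) + 1(52.00) = 211.800 g/mol
Mass of Cr per mole = 1 × 52.00 = 52.000 g
% Cr = 52.000 / 211.800 × 100 = 24.55%

24.55%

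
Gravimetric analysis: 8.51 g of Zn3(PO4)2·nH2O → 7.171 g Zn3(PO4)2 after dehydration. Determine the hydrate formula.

Mass of water lost = 8.51 − 7.171 = 1.339 g → 1.339 / 18.02 = 0.07431 mol H2O
Molar mass of Zn3(PO4)2 = 386.08 g/mol → mol Zn3(PO4)2 = 7.171 / 386.08 = 0.01857
n = 0.07431 / 0.01857 = 4.00 ≈ 4 → Zn3(PO4)2·4H2O

Zn3(PO4)2·4H2O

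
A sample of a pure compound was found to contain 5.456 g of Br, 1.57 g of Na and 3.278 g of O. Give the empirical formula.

Moles — Br: 5.456 / 79.90 = 0.06829 mol; Na: 1.57 / 22.99 = 0.06829 mol; O: 3.278 / 16.00 = 0.2049 mol
Smallest is Br at 0.06829 mol; normalising gives Br 1.000, Na 1.000, O 3.000
≈ 1:1:3 → BrNaO3

BrNaO3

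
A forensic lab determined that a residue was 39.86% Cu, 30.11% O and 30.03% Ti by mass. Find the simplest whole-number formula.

Assume 100 g: 39.86 g Cu, 30.11 g O, 30.03 g Ti.
n(Cu) = 39.86/63.55 = 0.6272, n(O) = 30.11/16.00 = 1.882, n(Ti) = 30.03/47.87 = 0.6273
Smallest is Cu at 0.6272 mol; normalising gives Cu 1.000, O 3.000, Ti 1.000
≈ 1:3:1 → CuO3Ti

CuO3Ti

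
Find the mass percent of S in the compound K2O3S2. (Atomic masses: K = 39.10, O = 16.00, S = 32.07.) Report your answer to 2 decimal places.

33.70%

Molar mass = 2(39.10) + 3(16.00) + 2(32.07) = 190.340 g/mol
Mass of S per mole = 2 × 32.07 = 64.140 g
% S = 64.140 / 190.340 × 100 = 33.70%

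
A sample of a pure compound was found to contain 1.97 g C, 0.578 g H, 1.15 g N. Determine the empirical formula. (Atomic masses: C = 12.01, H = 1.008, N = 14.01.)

n(C) = 1.97/12.01 = 0.164, n(H) = 0.578/1.008 = 0.5734, n(N) = 1.15/14.01 = 0.08208
Divide by the smallest (0.08208 mol N): C 1.998, H 6.986, N 1.000
Ratio ≈ 2:7:1, so the empirical formula is C2H7N

C2H7N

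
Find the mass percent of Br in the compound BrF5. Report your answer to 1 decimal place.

Molar mass = 1(79.90) + 5(19.00) = 174.900 g/mol
Mass of Br per mole = 1 × 79.90 = 79.900 g
% Br = 79.900 / 174.900 × 100 = 45.7%

45.7%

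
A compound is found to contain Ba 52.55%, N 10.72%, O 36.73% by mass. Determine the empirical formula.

Assume 100 g: 52.55 g Ba, 10.72 g N, 36.73 g O.
Ba: 52.55 g ÷ 137.33 g/mol = 0.3827 mol
N: 10.72 g ÷ 14.01 g/mol = 0.7652 mol
O: 36.73 g ÷ 16.00 g/mol = 2.296 mol
Divide by the smallest (0.3827 mol Ba): Ba 1.000, N 2.000, O 5.999
→ BaN2O6

BaN2O6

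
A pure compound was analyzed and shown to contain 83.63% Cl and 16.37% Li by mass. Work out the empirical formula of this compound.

ClLi

Assume 100 g: 83.63 g Cl, 16.37 g Li.
n(Cl) = 83.63/35.45 = 2.359, n(Li) = 16.37/6.94 = 2.359
Ratios (÷ 2.359): Cl 1.000, Li 1.000
Ratio ≈ 1:1, so the empirical formula is ClLi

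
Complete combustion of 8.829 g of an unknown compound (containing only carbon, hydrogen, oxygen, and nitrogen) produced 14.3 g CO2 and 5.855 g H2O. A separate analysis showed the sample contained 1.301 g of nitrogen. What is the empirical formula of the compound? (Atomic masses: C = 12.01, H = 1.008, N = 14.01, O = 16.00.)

mol C = 14.3 / 44.01 = 0.3249; mass C = 0.3249 × 12.01 = 3.902 g
mol H = 2 × (5.855 / 18.02) = 0.6498; mass H = 0.6498 × 1.008 = 0.6550 g
mol N = 1.301 / 14.01 = 0.09286
mass O = 8.829 − (5.858) = 2.971 g → mol O = 0.1857
Smallest is N at 0.09286 mol; normalising gives C 3.499, H 6.998, N 1.000, O 1.999
Scaling by 2: C 7.00, H 14.00, N 2.00, O 4.00 → C7H14N2O4

C7H14N2O4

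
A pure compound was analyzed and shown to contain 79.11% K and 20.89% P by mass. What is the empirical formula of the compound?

Assume 100 g: 79.11 g K, 20.89 g P.
Moles — K: 79.11 / 39.10 = 2.023 mol; P: 20.89 / 30.97 = 0.6745 mol
Divide by the smallest (0.6745 mol P): K 3.000, P 1.000
Ratio ≈ 3:1, so the empirical formula is K3P

K3P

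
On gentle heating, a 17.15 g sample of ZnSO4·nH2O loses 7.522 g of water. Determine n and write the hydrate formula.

Mass of anhydrous ZnSO4 = 17.15 − 7.522 = 9.628 g
mol H2O = 7.522 / 18.02 = 0.4174
Molar mass of ZnSO4 = 161.45 g/mol → mol ZnSO4 = 9.628 / 161.45 = 0.05963
n = 0.4174 / 0.05963 = 7.00 ≈ 7 → ZnSO4·7H2O

ZnSO4·7H2O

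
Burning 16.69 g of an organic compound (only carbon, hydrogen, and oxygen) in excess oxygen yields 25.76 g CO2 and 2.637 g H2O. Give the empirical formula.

mol C = 25.76 / 44.01 = 0.5853; mass C = 0.5853 × 12.01 = 7.030 g
mol H = 2 × (2.637 / 18.02) = 0.2927; mass H = 0.2927 × 1.008 = 0.2950 g
mass O = 16.69 − (7.325) = 9.365 g → mol O = 0.5853
Divide by the smallest (0.2927 mol H): C 2.000, H 1.000, O 2.000
→ C2HO2

C2HO2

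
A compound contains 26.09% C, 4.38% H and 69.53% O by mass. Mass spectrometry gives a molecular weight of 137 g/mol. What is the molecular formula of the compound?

Assume 100 g: 26.09 g C, 4.38 g H, 69.53 g O.
C: 26.09 g ÷ 12.01 g/mol = 2.172 mol
H: 4.38 g ÷ 1.008 g/mol = 4.345 mol
O: 69.53 g ÷ 16.00 g/mol = 4.346 mol
Smallest is C at 2.172 mol; normalising gives C 1.000, H 2.000, O 2.000
→ CH2O2
Empirical-formula mass = 46.03 g/mol
n = 137 / 46.03 = 2.98 ≈ 3
Molecular formula = (CH2O2)×3 = C3H6O6

C3H6O6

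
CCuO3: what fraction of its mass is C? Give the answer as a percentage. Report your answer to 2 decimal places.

9.72%

Molar mass = 1(12.01) + 1(63.55) + 3(16.00) = 123.560 g/mol
Mass of C per mole = 1 × 12.01 = 12.010 g
% C = 12.010 / 123.560 × 100 = 9.72%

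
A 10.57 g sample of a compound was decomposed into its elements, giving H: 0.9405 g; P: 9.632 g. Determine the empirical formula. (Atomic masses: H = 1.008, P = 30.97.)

H: 0.9405 g ÷ 1.008 g/mol = 0.933 mol
P: 9.632 g ÷ 30.97 g/mol = 0.311 mol
Ratios (÷ 0.311): H 3.000, P 1.000
→ H3P

H3P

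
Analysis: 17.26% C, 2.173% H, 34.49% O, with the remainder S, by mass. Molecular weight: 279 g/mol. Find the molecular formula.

Assume 100 g: 17.26 g C, 2.173 g H, 34.49 g O, 46.077 g S.
n(C) = 17.26/12.01 = 1.437, n(H) = 2.173/1.008 = 2.156, n(O) = 34.49/16.00 = 2.156, n(S) = 46.077/32.07 = 1.437
Ratios (÷ 1.437): C 1.000, H 1.500, O 1.500, S 1.000
Scaling by 2: C 2.00, H 3.00, O 3.00, S 2.00 → C2H3O3S2
Empirical-formula mass = 139.18 g/mol
n = 279 / 139.18 = 2.00 ≈ 2
Molecular formula = (C2H3O3S2)×2 = C4H6O6S4

C4H6O6S4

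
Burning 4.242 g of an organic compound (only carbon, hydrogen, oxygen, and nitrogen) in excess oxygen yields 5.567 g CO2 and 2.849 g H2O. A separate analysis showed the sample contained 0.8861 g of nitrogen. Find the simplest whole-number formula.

C4H10N2O3

mol C = 5.567 / 44.01 = 0.1265; mass C = 0.1265 × 12.01 = 1.519 g
mol H = 2 × (2.849 / 18.02) = 0.3162; mass H = 0.3162 × 1.008 = 0.3187 g
mol N = 0.8861 / 14.01 = 0.06325
mass O = 4.242 − (2.724) = 1.518 g → mol O = 0.09487
Ratios (÷ 0.06325): C 2.000, H 4.999, N 1.000, O 1.500
Scaling by 2: C 4.00, H 10.00, N 2.00, O 3.00 → C4H10N2O3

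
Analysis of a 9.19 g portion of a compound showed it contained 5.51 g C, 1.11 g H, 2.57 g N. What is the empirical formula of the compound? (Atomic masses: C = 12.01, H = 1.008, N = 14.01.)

Moles — C: 5.51 / 12.01 = 0.4588 mol; H: 1.11 / 1.008 = 1.101 mol; N: 2.57 / 14.01 = 0.1834 mol
Divide by the smallest (0.1834 mol N): C 2.501, H 6.003, N 1.000
Multiply by 2: C 5.00, H 12.01, N 2.00 → C5H12N2

C5H12N2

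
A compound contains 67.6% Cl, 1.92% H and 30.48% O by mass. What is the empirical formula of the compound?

Assume 100 g: 67.6 g Cl, 1.92 g H, 30.48 g O.
Cl: 67.6 g ÷ 35.45 g/mol = 1.907 mol
H: 1.92 g ÷ 1.008 g/mol = 1.905 mol
O: 30.48 g ÷ 16.00 g/mol = 1.905 mol
Divide by the smallest (1.905 mol H): Cl 1.001, H 1.000, O 1.000
→ ClHO

ClHO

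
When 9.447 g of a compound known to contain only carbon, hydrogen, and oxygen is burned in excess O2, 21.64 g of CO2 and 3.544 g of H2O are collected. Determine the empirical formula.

C5H4O2

mol C = 21.64 / 44.01 = 0.4917; mass C = 0.4917 × 12.01 = 5.905 g
mol H = 2 × (3.544 / 18.02) = 0.3933; mass H = 0.3933 × 1.008 = 0.3965 g
mass O = 9.447 − (6.302) = 3.145 g → mol O = 0.1966
Smallest is O at 0.1966 mol; normalising gives C 2.501, H 2.001, O 1.000
Multiply by 2: C 5.00, H 4.00, O 2.00 → C5H4O2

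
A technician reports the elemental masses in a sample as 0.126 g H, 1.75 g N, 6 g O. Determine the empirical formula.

Moles — H: 0.126 / 1.008 = 0.125 mol; N: 1.75 / 14.01 = 0.1249 mol; O: 6 / 16.00 = 0.375 mol
Smallest is N at 0.1249 mol; normalising gives H 1.001, N 1.000, O 3.002
≈ 1:1:3 → HNO3

HNO3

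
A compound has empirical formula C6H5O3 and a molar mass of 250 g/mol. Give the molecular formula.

Empirical-formula mass = 125.10 g/mol
n = 250 / 125.10 = 2.00 ≈ 2
Molecular formula = (C6H5O3)2 = C12H10O6

C12H10O6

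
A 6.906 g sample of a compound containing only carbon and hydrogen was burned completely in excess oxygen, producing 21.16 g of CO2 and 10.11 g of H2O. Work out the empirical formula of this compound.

C3H7

mol C = 21.16 / 44.01 = 0.4808; mass C = 0.4808 × 12.01 = 5.774 g
mol H = 2 × (10.11 / 18.02) = 1.122; mass H = 1.122 × 1.008 = 1.131 g
Divide by the smallest (0.4808 mol C): C 1.000, H 2.334
Scaling by 3: C 3.00, H 7.00 → C3H7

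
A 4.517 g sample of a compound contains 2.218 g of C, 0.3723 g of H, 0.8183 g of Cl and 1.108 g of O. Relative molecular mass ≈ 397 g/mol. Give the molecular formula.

Moles — C: 2.218 / 12.01 = 0.1847 mol; H: 0.3723 / 1.008 = 0.3693 mol; Cl: 0.8183 / 35.45 = 0.02308 mol; O: 1.108 / 16.00 = 0.06925 mol
Smallest is Cl at 0.02308 mol; normalising gives C 8.001, H 16.001, Cl 1.000, O 3.000
≈ 8:16:1:3 → C8H16ClO3
Empirical-formula mass = 195.66 g/mol
n = 397 / 195.66 = 2.03 ≈ 2
Molecular formula = (C8H16ClO3)×2 = C16H32Cl2O6

C16H32Cl2O6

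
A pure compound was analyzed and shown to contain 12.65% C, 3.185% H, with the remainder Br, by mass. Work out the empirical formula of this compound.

CH3Br

Assume 100 g: 12.65 g C, 3.185 g H, 84.165 g Br.
Moles — C: 12.65 / 12.01 = 1.053 mol; H: 3.185 / 1.008 = 3.16 mol; Br: 84.165 / 79.90 = 1.053 mol
Divide by the smallest (1.053 mol C): C 1.000, H 3.000, Br 1.000
≈ 1:3:1 → CH3Br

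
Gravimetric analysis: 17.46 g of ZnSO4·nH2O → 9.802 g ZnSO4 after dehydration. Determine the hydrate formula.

Mass of water lost = 17.46 − 9.802 = 7.658 g → 7.658 / 18.02 = 0.425 mol H2O
Molar mass of ZnSO4 = 161.45 g/mol → mol ZnSO4 = 9.802 / 161.45 = 0.06071
n = 0.425 / 0.06071 = 7.00 ≈ 7 → ZnSO4·7H2O

ZnSO4·7H2O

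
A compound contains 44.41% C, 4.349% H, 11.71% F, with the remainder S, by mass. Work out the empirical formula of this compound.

Assume 100 g: 44.41 g C, 4.349 g H, 11.71 g F, 39.531 g S.
Moles — C: 44.41 / 12.01 = 3.698 mol; H: 4.349 / 1.008 = 4.314 mol; F: 11.71 / 19.00 = 0.6163 mol; S: 39.531 / 32.07 = 1.233 mol
Smallest is F at 0.6163 mol; normalising gives C 6.000, H 7.000, F 1.000, S 2.000
Ratio ≈ 6:7:1:2, so the empirical formula is C6H7FS2

C6H7FS2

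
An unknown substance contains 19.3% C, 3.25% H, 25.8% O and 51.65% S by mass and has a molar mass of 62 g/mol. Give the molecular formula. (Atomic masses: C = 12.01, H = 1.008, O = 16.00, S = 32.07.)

CH2OS

Assume 100 g: 19.3 g C, 3.25 g H, 25.8 g O, 51.65 g S.
Moles — C: 19.3 / 12.01 = 1.607 mol; H: 3.25 / 1.008 = 3.224 mol; O: 25.8 / 16.00 = 1.613 mol; S: 51.65 / 32.07 = 1.611 mol
Smallest is C at 1.607 mol; normalising gives C 1.000, H 2.006, O 1.003, S 1.002
Ratio ≈ 1:2:1:1, so the empirical formula is CH2OS
Empirical-formula mass = 62.10 g/mol
n = 62 / 62.10 = 1.00 ≈ 1
Molecular formula = empirical formula = CH2OS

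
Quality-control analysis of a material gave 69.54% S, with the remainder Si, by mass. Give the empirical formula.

Assume 100 g: 69.54 g S, 30.46 g Si.
S: 69.54 g ÷ 32.07 g/mol = 2.168 mol
Si: 30.46 g ÷ 28.09 g/mol = 1.084 mol
Divide by the smallest (1.084 mol Si): S 2.000, Si 1.000
≈ 2:1 → S2Si

S2Si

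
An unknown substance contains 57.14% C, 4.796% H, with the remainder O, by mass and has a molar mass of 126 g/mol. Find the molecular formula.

Assume 100 g: 57.14 g C, 4.796 g H, 38.064 g O.
n(C) = 57.14/12.01 = 4.758, n(H) = 4.796/1.008 = 4.758, n(O) = 38.064/16.00 = 2.379
Divide by the smallest (2.379 mol O): C 2.000, H 2.000, O 1.000
→ C2H2O
Empirical-formula mass = 42.04 g/mol
n = 126 / 42.04 = 3.00 ≈ 3
Molecular formula = (C2H2O)×3 = C6H6O3

C6H6O3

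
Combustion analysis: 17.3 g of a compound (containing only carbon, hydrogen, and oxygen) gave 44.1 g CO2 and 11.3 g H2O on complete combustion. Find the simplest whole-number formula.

mol C = 44.1 / 44.01 = 1.002; mass C = 1.002 × 12.01 = 12.03 g
mol H = 2 × (11.3 / 18.02) = 1.254; mass H = 1.254 × 1.008 = 1.264 g
mass O = 17.3 − (13.30) = 4.001 g → mol O = 0.2501
Smallest is O at 0.2501 mol; normalising gives C 4.007, H 5.015, O 1.000
Ratio ≈ 4:5:1, so the empirical formula is C4H5O

C4H5O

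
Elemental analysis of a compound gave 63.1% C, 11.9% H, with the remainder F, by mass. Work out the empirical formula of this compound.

C4H9F

Assume 100 g: 63.1 g C, 11.9 g H, 25 g F.
n(C) = 63.1/12.01 = 5.254, n(H) = 11.9/1.008 = 11.81, n(F) = 25/19.00 = 1.316
Smallest is F at 1.316 mol; normalising gives C 3.993, H 8.972, F 1.000
→ C4H9F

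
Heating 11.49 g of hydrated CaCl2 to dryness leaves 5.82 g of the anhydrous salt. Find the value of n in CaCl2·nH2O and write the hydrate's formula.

Mass of water lost = 11.49 − 5.82 = 5.67 g → 5.67 / 18.02 = 0.3147 mol H2O
Molar mass of CaCl2 = 110.98 g/mol → mol CaCl2 = 5.82 / 110.98 = 0.05244
n = 0.3147 / 0.05244 = 6.00 ≈ 6 → CaCl2·6H2O

CaCl2·6H2O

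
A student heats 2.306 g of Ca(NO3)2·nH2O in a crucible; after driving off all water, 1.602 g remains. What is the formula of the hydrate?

Mass of water lost = 2.306 − 1.602 = 0.704 g → 0.704 / 18.02 = 0.03907 mol H2O
Molar mass of Ca(NO3)2 = 164.10 g/mol → mol Ca(NO3)2 = 1.602 / 164.10 = 0.009762
n = 0.03907 / 0.009762 = 4.00 ≈ 4 → Ca(NO3)2·4H2O

Ca(NO3)2·4H2O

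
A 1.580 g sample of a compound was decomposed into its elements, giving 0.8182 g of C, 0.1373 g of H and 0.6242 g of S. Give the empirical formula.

C7H14S2

Moles — C: 0.8182 / 12.01 = 0.06813 mol; H: 0.1373 / 1.008 = 0.1362 mol; S: 0.6242 / 32.07 = 0.01946 mol
Divide by the smallest (0.01946 mol S): C 3.500, H 6.998, S 1.000
Multiply by 2: C 7.00, H 14.00, S 2.00 → C7H14S2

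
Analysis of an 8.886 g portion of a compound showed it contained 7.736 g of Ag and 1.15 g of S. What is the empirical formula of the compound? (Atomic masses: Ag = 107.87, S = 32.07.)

n(Ag) = 7.736/107.87 = 0.07172, n(S) = 1.15/32.07 = 0.03586
Divide by the smallest (0.03586 mol S): Ag 2.000, S 1.000
≈ 2:1 → Ag2S

Ag2S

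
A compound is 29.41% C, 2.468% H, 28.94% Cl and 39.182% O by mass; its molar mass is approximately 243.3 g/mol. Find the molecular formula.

C6H6Cl2O6

Assume 100 g: 29.41 g C, 2.468 g H, 28.94 g Cl, 39.182 g O.
C: 29.41 g ÷ 12.01 g/mol = 2.449 mol
H: 2.468 g ÷ 1.008 g/mol = 2.448 mol
Cl: 28.94 g ÷ 35.45 g/mol = 0.8164 mol
O: 39.182 g ÷ 16.00 g/mol = 2.449 mol
Smallest is Cl at 0.8164 mol; normalising gives C 3.000, H 2.999, Cl 1.000, O 3.000
→ C3H3ClO3
Empirical-formula mass = 122.50 g/mol
n = 243.3 / 122.50 = 1.99 ≈ 2
Molecular formula = (C3H3ClO3)×2 = C6H6Cl2O6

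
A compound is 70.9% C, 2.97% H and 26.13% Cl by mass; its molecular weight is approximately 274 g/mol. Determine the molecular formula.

Assume 100 g: 70.9 g C, 2.97 g H, 26.13 g Cl.
Moles — C: 70.9 / 12.01 = 5.903 mol; H: 2.97 / 1.008 = 2.946 mol; Cl: 26.13 / 35.45 = 0.7371 mol
Ratios (÷ 0.7371): C 8.009, H 3.997, Cl 1.000
≈ 8:4:1 → C8H4Cl
Empirical-formula mass = 135.56 g/mol
n = 274 / 135.56 = 2.02 ≈ 2
Molecular formula = (C8H4Cl)×2 = C16H8Cl2

C16H8Cl2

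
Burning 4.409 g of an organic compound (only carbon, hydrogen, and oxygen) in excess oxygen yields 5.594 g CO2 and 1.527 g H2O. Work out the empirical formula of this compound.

C3H4O4

mol C = 5.594 / 44.01 = 0.1271; mass C = 0.1271 × 12.01 = 1.527 g
mol H = 2 × (1.527 / 18.02) = 0.1695; mass H = 0.1695 × 1.008 = 0.1708 g
mass O = 4.409 − (1.697) = 2.712 g → mol O = 0.1695
Divide by the smallest (0.1271 mol C): C 1.000, H 1.333, O 1.333
×3: C 3.00, H 4.00, O 4.00 → C3H4O4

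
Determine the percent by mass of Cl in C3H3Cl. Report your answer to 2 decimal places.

Molar mass = 3(12.01) + 3(1.008) + 1(35.45) = 74.504 g/mol
Mass of Cl per mole = 1 × 35.45 = 35.450 g
% Cl = 35.450 / 74.504 × 100 = 47.58%

47.58%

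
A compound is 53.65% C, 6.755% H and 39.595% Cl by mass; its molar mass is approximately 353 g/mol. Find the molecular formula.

Assume 100 g: 53.65 g C, 6.755 g H, 39.595 g Cl.
Moles — C: 53.65 / 12.01 = 4.467 mol; H: 6.755 / 1.008 = 6.701 mol; Cl: 39.595 / 35.45 = 1.117 mol
Smallest is Cl at 1.117 mol; normalising gives C 3.999, H 6.000, Cl 1.000
→ C4H6Cl
Empirical-formula mass = 89.54 g/mol
n = 353 / 89.54 = 3.94 ≈ 4
Molecular formula = (C4H6Cl)×4 = C16H24Cl4

C16H24Cl4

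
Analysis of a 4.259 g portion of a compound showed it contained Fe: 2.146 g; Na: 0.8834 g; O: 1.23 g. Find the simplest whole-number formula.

FeNaO2

n(Fe) = 2.146/55.85 = 0.03842, n(Na) = 0.8834/22.99 = 0.03843, n(O) = 1.23/16.00 = 0.07687
Divide by the smallest (0.03842 mol Fe): Fe 1.000, Na 1.000, O 2.001
≈ 1:1:2 → FeNaO2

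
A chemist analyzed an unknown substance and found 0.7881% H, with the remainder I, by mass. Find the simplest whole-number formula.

Assume 100 g: 0.7881 g H, 99.212 g I.
Moles — H: 0.7881 / 1.008 = 0.7818 mol; I: 99.212 / 126.90 = 0.7818 mol
Ratios (÷ 0.7818): H 1.000, I 1.000
Ratio ≈ 1:1, so the empirical formula is HI

HI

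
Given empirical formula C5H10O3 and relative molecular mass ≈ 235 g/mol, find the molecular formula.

C10H20O6

Empirical-formula mass = 118.13 g/mol
n = 235 / 118.13 = 1.99 ≈ 2
Molecular formula = (C5H10O3)2 = C10H20O6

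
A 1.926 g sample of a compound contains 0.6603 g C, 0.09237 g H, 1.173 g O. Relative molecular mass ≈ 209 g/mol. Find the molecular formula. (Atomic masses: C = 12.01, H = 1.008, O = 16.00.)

n(C) = 0.6603/12.01 = 0.05498, n(H) = 0.09237/1.008 = 0.09164, n(O) = 1.173/16.00 = 0.07331
Ratios (÷ 0.05498): C 1.000, H 1.667, O 1.333
Multiply by 3: C 3.00, H 5.00, O 4.00 → C3H5O4
Empirical-formula mass = 105.07 g/mol
n = 209 / 105.07 = 1.99 ≈ 2
Molecular formula = (C3H5O4)×2 = C6H10O8

C6H10O8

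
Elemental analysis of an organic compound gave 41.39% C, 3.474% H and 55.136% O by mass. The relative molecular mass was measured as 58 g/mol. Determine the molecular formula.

C2H2O2

Assume 100 g: 41.39 g C, 3.474 g H, 55.136 g O.
Moles — C: 41.39 / 12.01 = 3.446 mol; H: 3.474 / 1.008 = 3.446 mol; O: 55.136 / 16.00 = 3.446 mol
Divide by the smallest (3.446 mol O): C 1.000, H 1.000, O 1.000
→ CHO
Empirical-formula mass = 29.02 g/mol
n = 58 / 29.02 = 2.00 ≈ 2
Molecular formula = (CHO)×2 = C2H2O2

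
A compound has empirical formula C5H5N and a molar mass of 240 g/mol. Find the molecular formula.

C15H15N3

Empirical-formula mass = 79.10 g/mol
n = 240 / 79.10 = 3.03 ≈ 3
Molecular formula = (C5H5N)3 = C15H15N3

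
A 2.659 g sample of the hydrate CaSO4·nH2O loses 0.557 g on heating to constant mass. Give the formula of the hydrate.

CaSO4·2H2O

Mass of anhydrous CaSO4 = 2.659 − 0.557 = 2.102 g
mol H2O = 0.557 / 18.02 = 0.03091
Molar mass of CaSO4 = 136.15 g/mol → mol CaSO4 = 2.102 / 136.15 = 0.01544
n = 0.03091 / 0.01544 = 2.00 ≈ 2 → CaSO4·2H2O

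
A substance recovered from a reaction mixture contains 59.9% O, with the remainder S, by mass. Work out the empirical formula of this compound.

Assume 100 g: 59.9 g O, 40.1 g S.
n(O) = 59.9/16.00 = 3.744, n(S) = 40.1/32.07 = 1.25
Divide by the smallest (1.25 mol S): O 2.994, S 1.000
→ O3S

O3S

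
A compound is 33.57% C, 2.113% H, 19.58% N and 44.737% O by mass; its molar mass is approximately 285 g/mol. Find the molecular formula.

Assume 100 g: 33.57 g C, 2.113 g H, 19.58 g N, 44.737 g O.
Moles — C: 33.57 / 12.01 = 2.795 mol; H: 2.113 / 1.008 = 2.096 mol; N: 19.58 / 14.01 = 1.398 mol; O: 44.737 / 16.00 = 2.796 mol
Ratios (÷ 1.398): C 2.000, H 1.500, N 1.000, O 2.001
×2: C 4.00, H 3.00, N 2.00, O 4.00 → C4H3N2O4
Empirical-formula mass = 143.08 g/mol
n = 285 / 143.08 = 1.99 ≈ 2
Molecular formula = (C4H3N2O4)×2 = C8H6N4O8

C8H6N4O8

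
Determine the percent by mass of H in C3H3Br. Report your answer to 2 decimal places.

2.54%

Molar mass = 3(12.01) + 3(1.008) + 1(79.90) = 118.954 g/mol
Mass of H per mole = 3 × 1.008 = 3.024 g
% H = 3.024 / 118.954 × 100 = 2.54%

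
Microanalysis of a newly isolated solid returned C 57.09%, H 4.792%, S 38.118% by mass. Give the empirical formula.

Assume 100 g: 57.09 g C, 4.792 g H, 38.118 g S.
n(C) = 57.09/12.01 = 4.754, n(H) = 4.792/1.008 = 4.754, n(S) = 38.118/32.07 = 1.189
Ratios (÷ 1.189): C 3.999, H 4.000, S 1.000
≈ 4:4:1 → C4H4S

C4H4S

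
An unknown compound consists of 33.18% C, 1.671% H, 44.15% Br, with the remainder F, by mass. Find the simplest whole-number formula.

C5H3BrF2

Assume 100 g: 33.18 g C, 1.671 g H, 44.15 g Br, 20.999 g F.
Moles — C: 33.18 / 12.01 = 2.763 mol; H: 1.671 / 1.008 = 1.658 mol; Br: 44.15 / 79.90 = 0.5526 mol; F: 20.999 / 19.00 = 1.105 mol
Ratios (÷ 0.5526): C 5.000, H 3.000, Br 1.000, F 2.000
Ratio ≈ 5:3:1:2, so the empirical formula is C5H3BrF2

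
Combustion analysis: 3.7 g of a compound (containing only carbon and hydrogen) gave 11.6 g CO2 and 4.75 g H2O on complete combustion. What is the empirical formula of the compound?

CH2

mol C = 11.6 / 44.01 = 0.2636; mass C = 0.2636 × 12.01 = 3.166 g
mol H = 2 × (4.75 / 18.02) = 0.5272; mass H = 0.5272 × 1.008 = 0.5314 g
Ratios (÷ 0.2636): C 1.000, H 2.000
≈ 1:2 → CH2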